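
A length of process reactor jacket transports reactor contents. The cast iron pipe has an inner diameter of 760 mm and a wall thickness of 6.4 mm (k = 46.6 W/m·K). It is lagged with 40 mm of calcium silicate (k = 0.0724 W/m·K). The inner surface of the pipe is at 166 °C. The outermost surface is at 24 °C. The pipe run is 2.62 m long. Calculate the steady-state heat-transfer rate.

Q ≈ 1720 W

Treating each annulus and film as a series resistance:
R_cast iron pipe wall = ln(386.4/380)/(2π×46.6×2.62) = 2.177×10^-5 K/W
R_calcium silicate = ln(426.4/386.4)/(2π×0.0724×2.62) = 0.08265 K/W
R_total = 0.08267 K/W
Q = ΔT/R_total = 142/0.08267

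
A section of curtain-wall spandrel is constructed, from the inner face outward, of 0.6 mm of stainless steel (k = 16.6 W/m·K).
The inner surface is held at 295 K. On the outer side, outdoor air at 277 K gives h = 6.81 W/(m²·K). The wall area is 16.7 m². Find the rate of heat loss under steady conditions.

Q ≈ 2050 W

Series thermal resistances:
R_stainless steel = L/(kA) = 0.0006/(16.6×16.7) = 2.164×10^-6 K/W
R_outer film = 1/(h_o·A) = 1/(6.81×16.7) = 0.008793 K/W
R_total = 0.008795 K/W
Q = ΔT / R_total = 18 / 0.008795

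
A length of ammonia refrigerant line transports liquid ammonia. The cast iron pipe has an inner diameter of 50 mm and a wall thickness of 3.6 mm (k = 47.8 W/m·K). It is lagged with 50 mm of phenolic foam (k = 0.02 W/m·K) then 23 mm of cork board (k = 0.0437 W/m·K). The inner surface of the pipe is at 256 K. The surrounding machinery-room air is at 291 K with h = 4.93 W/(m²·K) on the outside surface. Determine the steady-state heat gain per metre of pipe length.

q′ ≈ 3.76 W/m

Treating each annulus and film as a series resistance:
R_cast iron pipe wall = ln(28.6/25)/(2π×47.8×1) = 4.479×10^-4 K/W
R_phenolic foam = ln(78.6/28.6)/(2π×0.02×1) = 8.045 K/W
R_cork board = ln(101.6/78.6)/(2π×0.0437×1) = 0.9348 K/W
R_outer film = 1/(h_o·2πr_oL) = 1/(4.93×2π×0.1016×1) = 0.3177 K/W
R_total = 9.298 K/W
Q = ΔT/R_total = 35/9.298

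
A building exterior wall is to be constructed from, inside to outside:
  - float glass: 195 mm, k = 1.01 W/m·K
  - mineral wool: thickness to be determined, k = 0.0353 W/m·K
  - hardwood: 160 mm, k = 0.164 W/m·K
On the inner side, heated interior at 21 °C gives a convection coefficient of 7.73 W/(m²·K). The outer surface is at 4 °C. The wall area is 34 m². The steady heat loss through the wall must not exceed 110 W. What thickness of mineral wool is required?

Using the resistance-network approach (series):
R_inner film = 1/(h_i·A) = 1/(7.73×34) = 0.003805 K/W
R_float glass = L/(kA) = 0.195/(1.01×34) = 0.005679 K/W
R_hardwood = L/(kA) = 0.16/(0.164×34) = 0.02869 K/W
Sum of the known resistances R_other = 0.03818 K/W
Required total resistance R_tot = ΔT/Q_allow = 17/110 = 0.1545 K/W
R_mineral wool = R_tot − R_other = 0.1164 K/W
L = R·k·A = 0.1164×0.0353×34

L ≈ 140 mm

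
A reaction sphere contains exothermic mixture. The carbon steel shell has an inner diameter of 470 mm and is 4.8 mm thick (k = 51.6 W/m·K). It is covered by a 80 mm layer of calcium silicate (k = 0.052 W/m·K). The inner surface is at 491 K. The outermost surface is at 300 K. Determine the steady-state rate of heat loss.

For a spherical shell R = (1/r₁ − 1/r₂)/(4πk); film R = 1/(h·4πr²). In series:
R_carbon steel shell = (1/0.235 − 1/0.2398)/(4π×51.6) = 1.314×10^-4 K/W
R_calcium silicate = (1/0.2398 − 1/0.3198)/(4π×0.052) = 1.596 K/W
R_total = 1.597 K/W
Q = ΔT/R_total = 191/1.597

Q ≈ 120 W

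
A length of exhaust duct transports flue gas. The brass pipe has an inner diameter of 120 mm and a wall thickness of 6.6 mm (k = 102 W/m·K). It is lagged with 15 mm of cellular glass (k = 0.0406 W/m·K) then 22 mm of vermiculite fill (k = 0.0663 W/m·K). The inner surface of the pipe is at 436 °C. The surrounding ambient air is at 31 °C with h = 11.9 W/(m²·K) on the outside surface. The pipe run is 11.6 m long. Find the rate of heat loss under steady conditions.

Radial resistances (cylindrical: R_cond = ln(r_o/r_i)/(2πkL), R_conv = 1/(h·2πrL)):
R_brass pipe wall = ln(66.6/60)/(2π×102×11.6) = 1.404×10^-5 K/W
R_cellular glass = ln(81.6/66.6)/(2π×0.0406×11.6) = 0.06864 K/W
R_vermiculite fill = ln(103.6/81.6)/(2π×0.0663×11.6) = 0.0494 K/W
R_outer film = 1/(h_o·2πr_oL) = 1/(11.9×2π×0.1036×11.6) = 0.01113 K/W
R_total = 0.1292 K/W
Q = ΔT/R_total = 405/0.1292

Q ≈ 3140 W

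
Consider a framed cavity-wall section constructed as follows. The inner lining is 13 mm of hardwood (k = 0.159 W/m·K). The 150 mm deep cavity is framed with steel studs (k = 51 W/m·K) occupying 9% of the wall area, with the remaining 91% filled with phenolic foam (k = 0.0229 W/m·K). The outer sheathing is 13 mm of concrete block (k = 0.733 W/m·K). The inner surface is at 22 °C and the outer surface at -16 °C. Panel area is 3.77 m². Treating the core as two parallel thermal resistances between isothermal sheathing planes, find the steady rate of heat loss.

Q ≈ 1090 W

Sheathing layers in series; stud and cavity paths in parallel between them.
R_inner = 0.013/(0.159×3.77) = 0.02169 K/W
R_stud  = 0.15/(51×0.09×3.77) = 0.008668 K/W
R_cav   = 0.15/(0.0229×0.91×3.77) = 1.909 K/W
1/R_core = 1/R_stud + 1/R_cav → R_core = 0.008629 K/W
R_outer = 0.013/(0.733×3.77) = 0.004704 K/W
R_total = 0.03502 K/W
Q = ΔT/R_total = 38/0.03502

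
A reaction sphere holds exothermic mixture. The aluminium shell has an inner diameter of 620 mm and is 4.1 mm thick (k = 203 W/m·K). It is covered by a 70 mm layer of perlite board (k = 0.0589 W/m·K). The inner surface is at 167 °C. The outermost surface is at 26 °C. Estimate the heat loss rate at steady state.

Each spherical layer contributes R = (1/r_i − 1/r_o)/(4πk):
R_aluminium shell = (1/0.31 − 1/0.3141)/(4π×203) = 1.651×10^-5 K/W
R_perlite board = (1/0.3141 − 1/0.3841)/(4π×0.0589) = 0.7839 K/W
R_total = 0.7839 K/W
Q = ΔT/R_total = 141/0.7839

Q ≈ 180 W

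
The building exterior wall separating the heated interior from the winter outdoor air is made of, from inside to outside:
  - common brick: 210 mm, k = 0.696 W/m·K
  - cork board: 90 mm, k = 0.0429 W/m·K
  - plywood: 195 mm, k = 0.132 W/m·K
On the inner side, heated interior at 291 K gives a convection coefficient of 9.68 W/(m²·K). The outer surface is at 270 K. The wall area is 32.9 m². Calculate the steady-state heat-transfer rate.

Series thermal resistances:
R_inner film = 1/(h_i·A) = 1/(9.68×32.9) = 0.00314 K/W
R_common brick = L/(kA) = 0.21/(0.696×32.9) = 0.009171 K/W
R_cork board = L/(kA) = 0.09/(0.0429×32.9) = 0.06377 K/W
R_plywood = L/(kA) = 0.195/(0.132×32.9) = 0.0449 K/W
R_total = 0.121 K/W
Q = ΔT / R_total = 21 / 0.121

Q ≈ 174 W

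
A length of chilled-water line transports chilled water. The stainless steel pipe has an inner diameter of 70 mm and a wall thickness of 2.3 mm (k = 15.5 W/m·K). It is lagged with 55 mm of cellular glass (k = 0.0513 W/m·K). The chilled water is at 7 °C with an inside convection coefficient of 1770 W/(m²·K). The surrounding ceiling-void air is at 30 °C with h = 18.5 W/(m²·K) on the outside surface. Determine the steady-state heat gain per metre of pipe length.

q′ ≈ 7.91 W/m

Radial resistances (cylindrical: R_cond = ln(r_o/r_i)/(2πkL), R_conv = 1/(h·2πrL)):
R_inner film = 1/(h_i·2πr₁L) = 1/(1770×2π×0.035×1) = 0.002569 K/W
R_stainless steel pipe wall = ln(37.3/35)/(2π×15.5×1) = 6.535×10^-4 K/W
R_cellular glass = ln(92.3/37.3)/(2π×0.0513×1) = 2.811 K/W
R_outer film = 1/(h_o·2πr_oL) = 1/(18.5×2π×0.0923×1) = 0.09321 K/W
R_total = 2.907 K/W
Q = ΔT/R_total = 23/2.907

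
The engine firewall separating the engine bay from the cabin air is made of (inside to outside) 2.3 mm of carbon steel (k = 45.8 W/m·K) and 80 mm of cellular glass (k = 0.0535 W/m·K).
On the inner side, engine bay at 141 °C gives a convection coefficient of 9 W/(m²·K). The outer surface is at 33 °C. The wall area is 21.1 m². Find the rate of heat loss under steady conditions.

Thermal resistances in series:
R_inner film = 1/(h_i·A) = 1/(9×21.1) = 0.005266 K/W
R_carbon steel = L/(kA) = 0.0023/(45.8×21.1) = 2.38×10^-6 K/W
R_cellular glass = L/(kA) = 0.08/(0.0535×21.1) = 0.07087 K/W
R_total = 0.07614 K/W
Q = ΔT / R_total = 108 / 0.07614

Q ≈ 1420 W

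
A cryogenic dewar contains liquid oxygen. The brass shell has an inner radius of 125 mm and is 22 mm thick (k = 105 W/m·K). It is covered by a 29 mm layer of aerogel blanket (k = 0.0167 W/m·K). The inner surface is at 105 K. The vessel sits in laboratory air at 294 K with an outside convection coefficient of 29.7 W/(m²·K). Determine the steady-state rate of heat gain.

Q ≈ 34.8 W

Each spherical layer contributes R = (1/r_i − 1/r_o)/(4πk):
R_brass shell = (1/0.125 − 1/0.147)/(4π×105) = 9.074×10^-4 K/W
R_aerogel blanket = (1/0.147 − 1/0.176)/(4π×0.0167) = 5.341 K/W
R_outer film = 1/(h·4πr_o²) = 1/(29.7×4π×0.176²) = 0.0865 K/W
R_total = 5.429 K/W
Q = ΔT/R_total = 189/5.429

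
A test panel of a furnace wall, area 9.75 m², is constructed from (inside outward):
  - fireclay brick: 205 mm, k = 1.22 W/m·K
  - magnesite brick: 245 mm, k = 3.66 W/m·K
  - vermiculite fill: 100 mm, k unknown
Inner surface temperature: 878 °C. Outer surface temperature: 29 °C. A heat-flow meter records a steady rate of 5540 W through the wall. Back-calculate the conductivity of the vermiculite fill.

Using the resistance-network approach (series):
R_fireclay brick = L/(kA) = 0.205/(1.22×9.75) = 0.01723 K/W
R_magnesite brick = L/(kA) = 0.245/(3.66×9.75) = 0.006866 K/W
Sum of known resistances R_other = 0.0241 K/W
Total R = ΔT/Q = 849/5540 = 0.1532 K/W
R_vermiculite fill = R_total − R_other = 0.1291 K/W
k = L/(R·A) = 0.1/(0.1291×9.75)

k ≈ 0.0794 W/(m·K)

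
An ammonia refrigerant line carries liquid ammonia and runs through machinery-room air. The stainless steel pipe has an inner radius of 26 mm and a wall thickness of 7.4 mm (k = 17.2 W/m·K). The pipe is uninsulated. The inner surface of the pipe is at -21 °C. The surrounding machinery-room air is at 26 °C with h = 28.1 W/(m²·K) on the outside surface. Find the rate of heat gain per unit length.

q′ ≈ 273 W/m

Cylindrical conduction, so R = ln(r₂/r₁)/(2πkL) per layer, in series:
R_stainless steel pipe wall = ln(33.4/26)/(2π×17.2×1) = 0.002318 K/W
R_outer film = 1/(h_o·2πr_oL) = 1/(28.1×2π×0.0334×1) = 0.1696 K/W
R_total = 0.1719 K/W
Q = ΔT/R_total = 47/0.1719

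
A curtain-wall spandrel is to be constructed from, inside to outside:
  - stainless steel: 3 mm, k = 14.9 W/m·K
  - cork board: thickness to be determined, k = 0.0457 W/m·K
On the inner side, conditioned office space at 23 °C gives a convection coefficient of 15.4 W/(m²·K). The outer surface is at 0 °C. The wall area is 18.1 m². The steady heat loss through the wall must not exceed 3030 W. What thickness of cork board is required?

L ≈ 3.3 mm

Thermal resistances in series:
R_inner film = 1/(h_i·A) = 1/(15.4×18.1) = 0.003588 K/W
R_stainless steel = L/(kA) = 0.003/(14.9×18.1) = 1.112×10^-5 K/W
Sum of the known resistances R_other = 0.003599 K/W
Required total resistance R_tot = ΔT/Q_allow = 23/3030 = 0.007591 K/W
R_cork board = R_tot − R_other = 0.003992 K/W
L = R·k·A = 0.003992×0.0457×18.1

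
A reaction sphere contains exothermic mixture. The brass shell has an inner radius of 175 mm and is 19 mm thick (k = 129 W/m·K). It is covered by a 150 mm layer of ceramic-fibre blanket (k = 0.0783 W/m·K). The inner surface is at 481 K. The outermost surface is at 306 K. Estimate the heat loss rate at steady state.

Spherical conduction: R = (1/r_in − 1/r_out)/(4πk) per layer; series-sum.
R_brass shell = (1/0.175 − 1/0.194)/(4π×129) = 3.452×10^-4 K/W
R_ceramic-fibre blanket = (1/0.194 − 1/0.344)/(4π×0.0783) = 2.284 K/W
R_total = 2.285 K/W
Q = ΔT/R_total = 175/2.285

Q ≈ 76.6 W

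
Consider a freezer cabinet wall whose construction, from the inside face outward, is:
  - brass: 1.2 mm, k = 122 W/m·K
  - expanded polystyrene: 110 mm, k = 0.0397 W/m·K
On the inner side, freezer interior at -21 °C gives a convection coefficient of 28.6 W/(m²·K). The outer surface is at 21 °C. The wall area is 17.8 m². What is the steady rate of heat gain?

Q ≈ 266 W

Model the wall as resistances in series:
R_inner film = 1/(h_i·A) = 1/(28.6×17.8) = 0.001964 K/W
R_brass = L/(kA) = 0.0012/(122×17.8) = 5.526×10^-7 K/W
R_expanded polystyrene = L/(kA) = 0.11/(0.0397×17.8) = 0.1557 K/W
R_total = 0.1576 K/W
Q = ΔT / R_total = 42 / 0.1576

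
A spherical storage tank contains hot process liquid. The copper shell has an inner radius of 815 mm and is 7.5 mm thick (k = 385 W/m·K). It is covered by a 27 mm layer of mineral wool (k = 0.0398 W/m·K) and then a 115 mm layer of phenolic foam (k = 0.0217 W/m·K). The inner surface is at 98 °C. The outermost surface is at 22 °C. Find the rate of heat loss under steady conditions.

Q ≈ 128 W

For a spherical shell R = (1/r₁ − 1/r₂)/(4πk); film R = 1/(h·4πr²). In series:
R_copper shell = (1/0.815 − 1/0.8225)/(4π×385) = 2.313×10^-6 K/W
R_mineral wool = (1/0.8225 − 1/0.8495)/(4π×0.0398) = 0.07726 K/W
R_phenolic foam = (1/0.8495 − 1/0.9645)/(4π×0.0217) = 0.5147 K/W
R_total = 0.592 K/W
Q = ΔT/R_total = 76/0.592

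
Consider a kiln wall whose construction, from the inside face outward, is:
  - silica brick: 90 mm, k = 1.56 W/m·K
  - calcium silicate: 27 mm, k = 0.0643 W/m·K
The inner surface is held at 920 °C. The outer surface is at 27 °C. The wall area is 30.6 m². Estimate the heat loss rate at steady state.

Q ≈ 57200 W

Thermal resistances in series:
R_silica brick = L/(kA) = 0.09/(1.56×30.6) = 0.001885 K/W
R_calcium silicate = L/(kA) = 0.027/(0.0643×30.6) = 0.01372 K/W
R_total = 0.01561 K/W
Q = ΔT / R_total = 893 / 0.01561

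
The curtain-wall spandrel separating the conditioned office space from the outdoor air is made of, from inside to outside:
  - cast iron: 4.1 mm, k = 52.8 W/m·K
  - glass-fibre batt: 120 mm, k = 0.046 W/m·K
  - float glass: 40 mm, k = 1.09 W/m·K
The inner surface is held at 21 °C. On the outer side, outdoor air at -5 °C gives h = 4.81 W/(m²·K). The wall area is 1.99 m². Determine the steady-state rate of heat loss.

Model the wall as resistances in series:
R_cast iron = L/(kA) = 0.0041/(52.8×1.99) = 3.902×10^-5 K/W
R_glass-fibre batt = L/(kA) = 0.12/(0.046×1.99) = 1.311 K/W
R_float glass = L/(kA) = 0.04/(1.09×1.99) = 0.01844 K/W
R_outer film = 1/(h_o·A) = 1/(4.81×1.99) = 0.1045 K/W
R_total = 1.434 K/W
Q = ΔT / R_total = 26 / 1.434

Q ≈ 18.1 W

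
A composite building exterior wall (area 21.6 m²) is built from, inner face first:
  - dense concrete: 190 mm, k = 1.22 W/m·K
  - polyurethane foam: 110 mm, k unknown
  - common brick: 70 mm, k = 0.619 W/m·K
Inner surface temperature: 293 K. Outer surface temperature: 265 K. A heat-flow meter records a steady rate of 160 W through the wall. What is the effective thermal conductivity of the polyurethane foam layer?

Model the wall as resistances in series:
R_dense concrete = L/(kA) = 0.19/(1.22×21.6) = 0.00721 K/W
R_common brick = L/(kA) = 0.07/(0.619×21.6) = 0.005235 K/W
Sum of known resistances R_other = 0.01245 K/W
Total R = ΔT/Q = 28/160 = 0.175 K/W
R_polyurethane foam = R_total − R_other = 0.1626 K/W
k = L/(R·A) = 0.11/(0.1626×21.6)

k ≈ 0.0313 W/(m·K)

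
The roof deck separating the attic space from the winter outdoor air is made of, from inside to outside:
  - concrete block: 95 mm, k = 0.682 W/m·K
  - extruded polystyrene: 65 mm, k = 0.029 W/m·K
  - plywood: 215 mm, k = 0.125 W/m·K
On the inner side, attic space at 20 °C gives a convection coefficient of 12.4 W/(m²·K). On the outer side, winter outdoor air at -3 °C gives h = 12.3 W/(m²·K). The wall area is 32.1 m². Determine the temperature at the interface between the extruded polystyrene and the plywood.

Series thermal resistances:
R_inner film = 1/(h_i·A) = 1/(12.4×32.1) = 0.002512 K/W
R_concrete block = L/(kA) = 0.095/(0.682×32.1) = 0.004339 K/W
R_extruded polystyrene = L/(kA) = 0.065/(0.029×32.1) = 0.06982 K/W
R_plywood = L/(kA) = 0.215/(0.125×32.1) = 0.05358 K/W
R_outer film = 1/(h_o·A) = 1/(12.3×32.1) = 0.002533 K/W
R_total = 0.1328 K/W;  Q = ΔT/R_total = 23/0.1328 = 173.2 W
T_interface = T_inner − Q·ΣR(inner→interface) = 20 − 173×0.07668

T ≈ 6.72 °C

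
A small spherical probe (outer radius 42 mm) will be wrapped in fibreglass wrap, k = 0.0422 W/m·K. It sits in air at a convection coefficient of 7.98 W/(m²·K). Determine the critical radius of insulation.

r_cr ≈ 10.6 mm

For a sphere r_cr = 2k/h = 2×0.0422/7.98
r_cr = 10.6 mm; since the bare radius (42 mm) is above r_cr, any added insulation will reduce heat loss.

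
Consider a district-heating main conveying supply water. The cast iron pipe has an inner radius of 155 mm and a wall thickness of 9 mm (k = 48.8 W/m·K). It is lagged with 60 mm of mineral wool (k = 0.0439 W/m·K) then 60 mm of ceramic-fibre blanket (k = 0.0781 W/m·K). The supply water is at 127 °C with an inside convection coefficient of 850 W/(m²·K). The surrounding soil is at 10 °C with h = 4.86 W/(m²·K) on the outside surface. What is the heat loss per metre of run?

q′ ≈ 67.6 W/m

Cylindrical conduction, so R = ln(r₂/r₁)/(2πkL) per layer, in series:
R_inner film = 1/(h_i·2πr₁L) = 1/(850×2π×0.155×1) = 0.001208 K/W
R_cast iron pipe wall = ln(164/155)/(2π×48.8×1) = 1.841×10^-4 K/W
R_mineral wool = ln(224/164)/(2π×0.0439×1) = 1.13 K/W
R_ceramic-fibre blanket = ln(284/224)/(2π×0.0781×1) = 0.4836 K/W
R_outer film = 1/(h_o·2πr_oL) = 1/(4.86×2π×0.284×1) = 0.1153 K/W
R_total = 1.731 K/W
Q = ΔT/R_total = 117/1.731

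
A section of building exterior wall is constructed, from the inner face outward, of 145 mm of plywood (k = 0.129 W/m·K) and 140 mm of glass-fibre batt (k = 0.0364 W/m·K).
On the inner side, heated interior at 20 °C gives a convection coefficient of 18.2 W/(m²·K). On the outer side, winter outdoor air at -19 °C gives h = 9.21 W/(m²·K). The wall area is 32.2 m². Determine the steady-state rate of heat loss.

Q ≈ 245 W

Thermal resistances in series:
R_inner film = 1/(h_i·A) = 1/(18.2×32.2) = 0.001706 K/W
R_plywood = L/(kA) = 0.145/(0.129×32.2) = 0.03491 K/W
R_glass-fibre batt = L/(kA) = 0.14/(0.0364×32.2) = 0.1194 K/W
R_outer film = 1/(h_o·A) = 1/(9.21×32.2) = 0.003372 K/W
R_total = 0.1594 K/W
Q = ΔT / R_total = 39 / 0.1594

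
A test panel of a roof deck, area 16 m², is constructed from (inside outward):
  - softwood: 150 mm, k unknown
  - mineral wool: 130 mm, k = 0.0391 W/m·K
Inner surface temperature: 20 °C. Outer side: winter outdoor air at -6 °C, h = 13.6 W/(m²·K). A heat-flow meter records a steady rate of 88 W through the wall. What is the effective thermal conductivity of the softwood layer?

Model the wall as resistances in series:
R_mineral wool = L/(kA) = 0.13/(0.0391×16) = 0.2078 K/W
R_outer film = 1/(h_o·A) = 1/(13.6×16) = 0.004596 K/W
Sum of known resistances R_other = 0.2124 K/W
Total R = ΔT/Q = 26/88 = 0.2955 K/W
R_softwood = R_total − R_other = 0.08306 K/W
k = L/(R·A) = 0.15/(0.08306×16)

k ≈ 0.113 W/(m·K)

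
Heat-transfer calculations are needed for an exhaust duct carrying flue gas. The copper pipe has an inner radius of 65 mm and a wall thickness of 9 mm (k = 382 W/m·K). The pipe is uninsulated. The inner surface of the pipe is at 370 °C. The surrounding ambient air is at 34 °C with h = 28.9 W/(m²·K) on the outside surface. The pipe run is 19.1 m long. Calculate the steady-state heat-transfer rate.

Radial resistances (cylindrical: R_cond = ln(r_o/r_i)/(2πkL), R_conv = 1/(h·2πrL)):
R_copper pipe wall = ln(74/65)/(2π×382×19.1) = 2.829×10^-6 K/W
R_outer film = 1/(h_o·2πr_oL) = 1/(28.9×2π×0.074×19.1) = 0.003896 K/W
R_total = 0.003899 K/W
Q = ΔT/R_total = 336/0.003899

Q ≈ 86200 W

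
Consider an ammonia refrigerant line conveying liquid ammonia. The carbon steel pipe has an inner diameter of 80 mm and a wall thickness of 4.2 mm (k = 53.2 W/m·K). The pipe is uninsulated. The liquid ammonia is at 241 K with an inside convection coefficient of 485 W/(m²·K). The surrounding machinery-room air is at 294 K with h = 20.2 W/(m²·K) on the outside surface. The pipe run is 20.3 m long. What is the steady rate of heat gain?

Radial resistances (cylindrical: R_cond = ln(r_o/r_i)/(2πkL), R_conv = 1/(h·2πrL)):
R_inner film = 1/(h_i·2πr₁L) = 1/(485×2π×0.04×20.3) = 4.041×10^-4 K/W
R_carbon steel pipe wall = ln(44.2/40)/(2π×53.2×20.3) = 1.471×10^-5 K/W
R_outer film = 1/(h_o·2πr_oL) = 1/(20.2×2π×0.0442×20.3) = 0.008781 K/W
R_total = 0.0092 K/W
Q = ΔT/R_total = 53/0.0092

Q ≈ 5760 W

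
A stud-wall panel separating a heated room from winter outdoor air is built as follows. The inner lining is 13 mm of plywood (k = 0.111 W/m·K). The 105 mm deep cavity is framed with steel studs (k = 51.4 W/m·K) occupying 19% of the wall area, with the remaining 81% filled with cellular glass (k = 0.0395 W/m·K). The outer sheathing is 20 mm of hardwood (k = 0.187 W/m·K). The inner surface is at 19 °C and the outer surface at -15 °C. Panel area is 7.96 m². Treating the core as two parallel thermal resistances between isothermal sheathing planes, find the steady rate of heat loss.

Sheathing layers in series; stud and cavity paths in parallel between them.
R_inner = 0.013/(0.111×7.96) = 0.01471 K/W
R_stud  = 0.105/(51.4×0.19×7.96) = 0.001351 K/W
R_cav   = 0.105/(0.0395×0.81×7.96) = 0.4123 K/W
1/R_core = 1/R_stud + 1/R_cav → R_core = 0.001346 K/W
R_outer = 0.02/(0.187×7.96) = 0.01344 K/W
R_total = 0.0295 K/W
Q = ΔT/R_total = 34/0.0295

Q ≈ 1150 W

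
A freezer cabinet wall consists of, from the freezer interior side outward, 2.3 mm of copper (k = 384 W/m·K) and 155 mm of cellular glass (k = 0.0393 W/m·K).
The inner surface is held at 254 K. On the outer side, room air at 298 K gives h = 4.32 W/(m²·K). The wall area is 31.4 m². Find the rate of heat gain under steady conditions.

Q ≈ 331 W

Model the wall as resistances in series:
R_copper = L/(kA) = 0.0023/(384×31.4) = 1.908×10^-7 K/W
R_cellular glass = L/(kA) = 0.155/(0.0393×31.4) = 0.1256 K/W
R_outer film = 1/(h_o·A) = 1/(4.32×31.4) = 0.007372 K/W
R_total = 0.133 K/W
Q = ΔT / R_total = 44 / 0.133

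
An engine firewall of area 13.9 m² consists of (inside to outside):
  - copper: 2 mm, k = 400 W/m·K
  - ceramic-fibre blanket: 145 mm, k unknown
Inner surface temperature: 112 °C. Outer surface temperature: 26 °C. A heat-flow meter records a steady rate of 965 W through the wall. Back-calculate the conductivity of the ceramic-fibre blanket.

k ≈ 0.117 W/(m·K)

Thermal resistances in series:
R_copper = L/(kA) = 0.002/(400×13.9) = 3.597×10^-7 K/W
Sum of known resistances R_other = 3.597×10^-7 K/W
Total R = ΔT/Q = 86/965 = 0.08912 K/W
R_ceramic-fibre blanket = R_total − R_other = 0.08912 K/W
k = L/(R·A) = 0.145/(0.08912×13.9)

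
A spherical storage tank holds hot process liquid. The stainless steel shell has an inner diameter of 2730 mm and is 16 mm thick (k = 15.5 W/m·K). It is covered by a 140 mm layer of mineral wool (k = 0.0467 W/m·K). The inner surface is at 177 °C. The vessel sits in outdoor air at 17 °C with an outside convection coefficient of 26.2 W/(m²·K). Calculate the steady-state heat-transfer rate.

Q ≈ 1390 W

For a spherical shell R = (1/r₁ − 1/r₂)/(4πk); film R = 1/(h·4πr²). In series:
R_stainless steel shell = (1/1.365 − 1/1.381)/(4π×15.5) = 4.358×10^-5 K/W
R_mineral wool = (1/1.381 − 1/1.521)/(4π×0.0467) = 0.1136 K/W
R_outer film = 1/(h·4πr_o²) = 1/(26.2×4π×1.521²) = 0.001313 K/W
R_total = 0.1149 K/W
Q = ΔT/R_total = 160/0.1149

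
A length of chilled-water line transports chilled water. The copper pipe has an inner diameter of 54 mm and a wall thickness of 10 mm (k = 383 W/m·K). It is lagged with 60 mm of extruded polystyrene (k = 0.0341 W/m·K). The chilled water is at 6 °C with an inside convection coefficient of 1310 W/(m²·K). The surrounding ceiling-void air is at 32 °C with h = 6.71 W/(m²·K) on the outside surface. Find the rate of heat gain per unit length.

Treating each annulus and film as a series resistance:
R_inner film = 1/(h_i·2πr₁L) = 1/(1310×2π×0.027×1) = 0.0045 K/W
R_copper pipe wall = ln(37/27)/(2π×383×1) = 1.309×10^-4 K/W
R_extruded polystyrene = ln(97/37)/(2π×0.0341×1) = 4.498 K/W
R_outer film = 1/(h_o·2πr_oL) = 1/(6.71×2π×0.097×1) = 0.2445 K/W
R_total = 4.747 K/W
Q = ΔT/R_total = 26/4.747

q′ ≈ 5.48 W/m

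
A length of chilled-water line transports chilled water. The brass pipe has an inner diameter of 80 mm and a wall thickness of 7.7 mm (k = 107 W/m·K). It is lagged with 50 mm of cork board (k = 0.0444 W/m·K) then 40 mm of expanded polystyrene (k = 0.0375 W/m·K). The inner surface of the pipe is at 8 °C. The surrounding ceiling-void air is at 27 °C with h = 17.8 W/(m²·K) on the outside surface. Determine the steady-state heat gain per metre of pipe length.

q′ ≈ 4.64 W/m

For a radial system each layer contributes R = ln(r_out/r_in)/(2πkL); films add R = 1/(hA).
R_brass pipe wall = ln(47.7/40)/(2π×107×1) = 2.619×10^-4 K/W
R_cork board = ln(97.7/47.7)/(2π×0.0444×1) = 2.57 K/W
R_expanded polystyrene = ln(137.7/97.7)/(2π×0.0375×1) = 1.456 K/W
R_outer film = 1/(h_o·2πr_oL) = 1/(17.8×2π×0.1377×1) = 0.06493 K/W
R_total = 4.092 K/W
Q = ΔT/R_total = 19/4.092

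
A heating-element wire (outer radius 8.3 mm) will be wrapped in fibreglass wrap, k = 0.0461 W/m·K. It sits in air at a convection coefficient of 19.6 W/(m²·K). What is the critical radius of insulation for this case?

For a cylinder r_cr = k/h = 0.0461/19.6
r_cr = 2.35 mm; since the bare radius (8.3 mm) is above r_cr, any added insulation will reduce heat loss.

r_cr ≈ 2.35 mm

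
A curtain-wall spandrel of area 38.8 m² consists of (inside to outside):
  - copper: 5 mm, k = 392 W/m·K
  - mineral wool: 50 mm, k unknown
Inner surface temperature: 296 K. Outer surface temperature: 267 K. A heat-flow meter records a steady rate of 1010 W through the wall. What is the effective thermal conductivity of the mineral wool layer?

k ≈ 0.0449 W/(m·K)

Thermal resistances in series:
R_copper = L/(kA) = 0.005/(392×38.8) = 3.287×10^-7 K/W
Sum of known resistances R_other = 3.287×10^-7 K/W
Total R = ΔT/Q = 29/1010 = 0.02871 K/W
R_mineral wool = R_total − R_other = 0.02871 K/W
k = L/(R·A) = 0.05/(0.02871×38.8)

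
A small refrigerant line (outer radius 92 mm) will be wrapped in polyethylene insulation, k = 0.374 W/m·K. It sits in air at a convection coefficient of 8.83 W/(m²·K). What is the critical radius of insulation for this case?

r_cr ≈ 42.4 mm

For a cylinder r_cr = k/h = 0.374/8.83
r_cr = 42.4 mm; since the bare radius (92 mm) is above r_cr, any added insulation will reduce heat loss.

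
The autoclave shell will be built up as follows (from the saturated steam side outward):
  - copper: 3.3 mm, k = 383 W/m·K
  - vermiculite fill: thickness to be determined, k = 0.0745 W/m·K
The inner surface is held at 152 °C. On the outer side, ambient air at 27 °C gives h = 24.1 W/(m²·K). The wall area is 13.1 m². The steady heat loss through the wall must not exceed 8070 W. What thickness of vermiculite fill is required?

Series thermal resistances:
R_copper = L/(kA) = 0.0033/(383×13.1) = 6.577×10^-7 K/W
R_outer film = 1/(h_o·A) = 1/(24.1×13.1) = 0.003167 K/W
Sum of the known resistances R_other = 0.003168 K/W
Required total resistance R_tot = ΔT/Q_allow = 125/8070 = 0.01549 K/W
R_vermiculite fill = R_tot − R_other = 0.01232 K/W
L = R·k·A = 0.01232×0.0745×13.1

L ≈ 12 mm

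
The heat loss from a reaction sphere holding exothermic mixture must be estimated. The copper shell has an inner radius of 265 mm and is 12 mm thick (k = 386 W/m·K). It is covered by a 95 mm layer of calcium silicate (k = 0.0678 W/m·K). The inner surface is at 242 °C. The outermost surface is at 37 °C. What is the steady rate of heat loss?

Q ≈ 189 W

Spherical conduction: R = (1/r_in − 1/r_out)/(4πk) per layer; series-sum.
R_copper shell = (1/0.265 − 1/0.277)/(4π×386) = 3.37×10^-5 K/W
R_calcium silicate = (1/0.277 − 1/0.372)/(4π×0.0678) = 1.082 K/W
R_total = 1.082 K/W
Q = ΔT/R_total = 205/1.082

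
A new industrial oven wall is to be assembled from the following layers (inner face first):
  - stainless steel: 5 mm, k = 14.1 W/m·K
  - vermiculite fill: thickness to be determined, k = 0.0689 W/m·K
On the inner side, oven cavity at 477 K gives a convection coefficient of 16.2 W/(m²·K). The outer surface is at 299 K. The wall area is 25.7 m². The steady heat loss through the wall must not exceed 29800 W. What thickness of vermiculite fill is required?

L ≈ 6.3 mm

Thermal resistances in series:
R_inner film = 1/(h_i·A) = 1/(16.2×25.7) = 0.002402 K/W
R_stainless steel = L/(kA) = 0.005/(14.1×25.7) = 1.38×10^-5 K/W
Sum of the known resistances R_other = 0.002416 K/W
Required total resistance R_tot = ΔT/Q_allow = 178/29800 = 0.005973 K/W
R_vermiculite fill = R_tot − R_other = 0.003557 K/W
L = R·k·A = 0.003557×0.0689×25.7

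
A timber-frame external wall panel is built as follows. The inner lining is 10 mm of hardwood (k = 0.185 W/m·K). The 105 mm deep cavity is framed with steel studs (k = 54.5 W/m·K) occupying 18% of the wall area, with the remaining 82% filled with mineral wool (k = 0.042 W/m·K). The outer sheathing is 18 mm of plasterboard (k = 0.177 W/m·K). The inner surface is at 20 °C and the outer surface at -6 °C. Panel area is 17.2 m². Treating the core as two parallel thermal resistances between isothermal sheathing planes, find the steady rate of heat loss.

Sheathing layers in series; stud and cavity paths in parallel between them.
R_inner = 0.01/(0.185×17.2) = 0.003143 K/W
R_stud  = 0.105/(54.5×0.18×17.2) = 6.223×10^-4 K/W
R_cav   = 0.105/(0.042×0.82×17.2) = 0.1773 K/W
1/R_core = 1/R_stud + 1/R_cav → R_core = 6.201×10^-4 K/W
R_outer = 0.018/(0.177×17.2) = 0.005912 K/W
R_total = 0.009675 K/W
Q = ΔT/R_total = 26/0.009675

Q ≈ 2690 W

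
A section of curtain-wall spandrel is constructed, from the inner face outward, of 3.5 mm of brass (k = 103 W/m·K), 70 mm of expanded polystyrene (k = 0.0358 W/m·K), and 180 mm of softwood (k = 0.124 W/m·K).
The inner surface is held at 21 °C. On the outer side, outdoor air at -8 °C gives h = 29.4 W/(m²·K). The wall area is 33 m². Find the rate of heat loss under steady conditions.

Q ≈ 278 W

Thermal resistances in series:
R_brass = L/(kA) = 0.0035/(103×33) = 1.03×10^-6 K/W
R_expanded polystyrene = L/(kA) = 0.07/(0.0358×33) = 0.05925 K/W
R_softwood = L/(kA) = 0.18/(0.124×33) = 0.04399 K/W
R_outer film = 1/(h_o·A) = 1/(29.4×33) = 0.001031 K/W
R_total = 0.1043 K/W
Q = ΔT / R_total = 29 / 0.1043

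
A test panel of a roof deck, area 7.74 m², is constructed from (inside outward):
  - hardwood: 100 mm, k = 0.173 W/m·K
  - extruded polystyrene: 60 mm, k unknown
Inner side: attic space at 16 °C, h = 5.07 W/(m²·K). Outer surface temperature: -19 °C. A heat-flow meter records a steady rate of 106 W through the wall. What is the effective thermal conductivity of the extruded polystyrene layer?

Thermal resistances in series:
R_inner film = 1/(h_i·A) = 1/(5.07×7.74) = 0.02548 K/W
R_hardwood = L/(kA) = 0.1/(0.173×7.74) = 0.07468 K/W
Sum of known resistances R_other = 0.1002 K/W
Total R = ΔT/Q = 35/106 = 0.3302 K/W
R_extruded polystyrene = R_total − R_other = 0.23 K/W
k = L/(R·A) = 0.06/(0.23×7.74)

k ≈ 0.0337 W/(m·K)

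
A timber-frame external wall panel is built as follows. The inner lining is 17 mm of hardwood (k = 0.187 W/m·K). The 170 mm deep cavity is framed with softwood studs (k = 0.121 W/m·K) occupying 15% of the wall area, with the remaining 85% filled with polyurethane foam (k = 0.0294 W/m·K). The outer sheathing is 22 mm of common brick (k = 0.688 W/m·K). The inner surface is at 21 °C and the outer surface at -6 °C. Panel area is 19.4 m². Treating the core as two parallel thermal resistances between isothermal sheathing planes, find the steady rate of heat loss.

Sheathing layers in series; stud and cavity paths in parallel between them.
R_inner = 0.017/(0.187×19.4) = 0.004686 K/W
R_stud  = 0.17/(0.121×0.15×19.4) = 0.4828 K/W
R_cav   = 0.17/(0.0294×0.85×19.4) = 0.3507 K/W
1/R_core = 1/R_stud + 1/R_cav → R_core = 0.2031 K/W
R_outer = 0.022/(0.688×19.4) = 0.001648 K/W
R_total = 0.2095 K/W
Q = ΔT/R_total = 27/0.2095

Q ≈ 129 W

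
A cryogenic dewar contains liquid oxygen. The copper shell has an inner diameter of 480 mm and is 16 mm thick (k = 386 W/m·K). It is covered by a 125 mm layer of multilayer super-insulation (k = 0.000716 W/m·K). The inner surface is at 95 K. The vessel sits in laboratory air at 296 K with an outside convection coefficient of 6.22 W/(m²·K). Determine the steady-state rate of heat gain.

Radial (spherical) resistances in series:
R_copper shell = (1/0.24 − 1/0.256)/(4π×386) = 5.369×10^-5 K/W
R_multilayer super-insulation = (1/0.256 − 1/0.381)/(4π×0.000716) = 142.4 K/W
R_outer film = 1/(h·4πr_o²) = 1/(6.22×4π×0.381²) = 0.08814 K/W
R_total = 142.5 K/W
Q = ΔT/R_total = 201/142.5

Q ≈ 1.41 W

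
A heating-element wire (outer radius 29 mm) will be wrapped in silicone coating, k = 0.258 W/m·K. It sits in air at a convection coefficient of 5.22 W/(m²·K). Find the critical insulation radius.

For a cylinder r_cr = k/h = 0.258/5.22
r_cr = 49.4 mm; since the bare radius (29 mm) is below r_cr, adding a thin layer of insulation will *increase* heat loss.

r_cr ≈ 49.4 mm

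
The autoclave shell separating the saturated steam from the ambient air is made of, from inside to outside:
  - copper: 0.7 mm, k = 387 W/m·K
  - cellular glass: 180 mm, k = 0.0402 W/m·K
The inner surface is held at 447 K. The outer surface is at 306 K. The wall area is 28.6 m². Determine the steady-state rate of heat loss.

Using the resistance-network approach (series):
R_copper = L/(kA) = 0.0007/(387×28.6) = 6.324×10^-8 K/W
R_cellular glass = L/(kA) = 0.18/(0.0402×28.6) = 0.1566 K/W
R_total = 0.1566 K/W
Q = ΔT / R_total = 141 / 0.1566

Q ≈ 901 W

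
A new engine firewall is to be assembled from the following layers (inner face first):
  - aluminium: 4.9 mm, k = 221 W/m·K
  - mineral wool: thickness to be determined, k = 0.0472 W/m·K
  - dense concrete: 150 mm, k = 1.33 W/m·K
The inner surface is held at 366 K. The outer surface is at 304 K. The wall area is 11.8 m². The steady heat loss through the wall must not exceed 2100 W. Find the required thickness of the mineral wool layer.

Using the resistance-network approach (series):
R_aluminium = L/(kA) = 0.0049/(221×11.8) = 1.879×10^-6 K/W
R_dense concrete = L/(kA) = 0.15/(1.33×11.8) = 0.009558 K/W
Sum of the known resistances R_other = 0.00956 K/W
Required total resistance R_tot = ΔT/Q_allow = 62/2100 = 0.02952 K/W
R_mineral wool = R_tot − R_other = 0.01996 K/W
L = R·k·A = 0.01996×0.0472×11.8

L ≈ 11.1 mm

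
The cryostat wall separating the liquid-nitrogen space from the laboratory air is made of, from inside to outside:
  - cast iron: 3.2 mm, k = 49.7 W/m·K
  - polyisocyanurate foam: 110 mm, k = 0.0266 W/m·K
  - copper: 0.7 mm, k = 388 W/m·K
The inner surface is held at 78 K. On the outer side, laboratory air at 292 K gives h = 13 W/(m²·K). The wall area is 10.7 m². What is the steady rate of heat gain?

Q ≈ 544 W

Thermal resistances in series:
R_cast iron = L/(kA) = 0.0032/(49.7×10.7) = 6.017×10^-6 K/W
R_polyisocyanurate foam = L/(kA) = 0.11/(0.0266×10.7) = 0.3865 K/W
R_copper = L/(kA) = 0.0007/(388×10.7) = 1.686×10^-7 K/W
R_outer film = 1/(h_o·A) = 1/(13×10.7) = 0.007189 K/W
R_total = 0.3937 K/W
Q = ΔT / R_total = 214 / 0.3937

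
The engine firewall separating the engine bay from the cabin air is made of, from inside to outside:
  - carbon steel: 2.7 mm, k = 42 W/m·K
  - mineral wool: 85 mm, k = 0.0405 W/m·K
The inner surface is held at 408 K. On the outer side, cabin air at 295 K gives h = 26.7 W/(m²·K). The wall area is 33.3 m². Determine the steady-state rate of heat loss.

Series thermal resistances:
R_carbon steel = L/(kA) = 0.0027/(42×33.3) = 1.931×10^-6 K/W
R_mineral wool = L/(kA) = 0.085/(0.0405×33.3) = 0.06303 K/W
R_outer film = 1/(h_o·A) = 1/(26.7×33.3) = 0.001125 K/W
R_total = 0.06415 K/W
Q = ΔT / R_total = 113 / 0.06415

Q ≈ 1760 W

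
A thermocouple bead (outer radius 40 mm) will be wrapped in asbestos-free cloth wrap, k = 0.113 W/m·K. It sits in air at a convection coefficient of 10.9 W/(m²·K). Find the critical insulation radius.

r_cr ≈ 20.7 mm

For a sphere r_cr = 2k/h = 2×0.113/10.9
r_cr = 20.7 mm; since the bare radius (40 mm) is above r_cr, any added insulation will reduce heat loss.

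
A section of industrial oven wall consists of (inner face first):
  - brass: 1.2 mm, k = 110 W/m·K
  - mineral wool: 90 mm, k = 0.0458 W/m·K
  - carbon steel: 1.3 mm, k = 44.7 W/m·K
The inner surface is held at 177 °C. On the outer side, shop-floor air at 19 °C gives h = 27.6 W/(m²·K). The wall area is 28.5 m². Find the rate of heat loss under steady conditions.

Treating each layer as a thermal resistance in series:
R_brass = L/(kA) = 0.0012/(110×28.5) = 3.828×10^-7 K/W
R_mineral wool = L/(kA) = 0.09/(0.0458×28.5) = 0.06895 K/W
R_carbon steel = L/(kA) = 0.0013/(44.7×28.5) = 1.02×10^-6 K/W
R_outer film = 1/(h_o·A) = 1/(27.6×28.5) = 0.001271 K/W
R_total = 0.07022 K/W
Q = ΔT / R_total = 158 / 0.07022

Q ≈ 2250 W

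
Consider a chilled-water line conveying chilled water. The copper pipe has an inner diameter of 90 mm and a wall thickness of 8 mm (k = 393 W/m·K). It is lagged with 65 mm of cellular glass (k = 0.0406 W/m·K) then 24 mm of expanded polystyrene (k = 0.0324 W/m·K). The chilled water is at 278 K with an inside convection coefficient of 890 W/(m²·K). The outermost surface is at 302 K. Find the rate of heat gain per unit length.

q′ ≈ 5.92 W/m

Cylindrical conduction, so R = ln(r₂/r₁)/(2πkL) per layer, in series:
R_inner film = 1/(h_i·2πr₁L) = 1/(890×2π×0.045×1) = 0.003974 K/W
R_copper pipe wall = ln(53/45)/(2π×393×1) = 6.627×10^-5 K/W
R_cellular glass = ln(118/53)/(2π×0.0406×1) = 3.138 K/W
R_expanded polystyrene = ln(142/118)/(2π×0.0324×1) = 0.9095 K/W
R_total = 4.051 K/W
Q = ΔT/R_total = 24/4.051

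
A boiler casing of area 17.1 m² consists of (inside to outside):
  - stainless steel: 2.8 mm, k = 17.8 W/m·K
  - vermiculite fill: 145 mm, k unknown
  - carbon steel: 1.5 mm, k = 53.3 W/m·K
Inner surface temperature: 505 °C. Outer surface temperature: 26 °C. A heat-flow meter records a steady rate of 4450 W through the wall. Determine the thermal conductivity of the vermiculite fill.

Series thermal resistances:
R_stainless steel = L/(kA) = 0.0028/(17.8×17.1) = 9.199×10^-6 K/W
R_carbon steel = L/(kA) = 0.0015/(53.3×17.1) = 1.646×10^-6 K/W
Sum of known resistances R_other = 1.084×10^-5 K/W
Total R = ΔT/Q = 479/4450 = 0.1076 K/W
R_vermiculite fill = R_total − R_other = 0.1076 K/W
k = L/(R·A) = 0.145/(0.1076×17.1)

k ≈ 0.0788 W/(m·K)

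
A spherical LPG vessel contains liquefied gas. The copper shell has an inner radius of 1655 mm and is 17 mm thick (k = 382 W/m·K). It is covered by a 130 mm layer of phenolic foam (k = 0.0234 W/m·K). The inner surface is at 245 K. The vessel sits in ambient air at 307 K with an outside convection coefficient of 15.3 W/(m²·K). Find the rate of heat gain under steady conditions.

Spherical conduction: R = (1/r_in − 1/r_out)/(4πk) per layer; series-sum.
R_copper shell = (1/1.655 − 1/1.672)/(4π×382) = 1.28×10^-6 K/W
R_phenolic foam = (1/1.672 − 1/1.802)/(4π×0.0234) = 0.1467 K/W
R_outer film = 1/(h·4πr_o²) = 1/(15.3×4π×1.802²) = 0.001602 K/W
R_total = 0.1483 K/W
Q = ΔT/R_total = 62/0.1483

Q ≈ 418 W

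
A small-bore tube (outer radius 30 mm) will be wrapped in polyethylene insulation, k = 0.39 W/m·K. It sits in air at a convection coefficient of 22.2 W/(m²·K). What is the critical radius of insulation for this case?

For a cylinder r_cr = k/h = 0.39/22.2
r_cr = 17.6 mm; since the bare radius (30 mm) is above r_cr, any added insulation will reduce heat loss.

r_cr ≈ 17.6 mm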